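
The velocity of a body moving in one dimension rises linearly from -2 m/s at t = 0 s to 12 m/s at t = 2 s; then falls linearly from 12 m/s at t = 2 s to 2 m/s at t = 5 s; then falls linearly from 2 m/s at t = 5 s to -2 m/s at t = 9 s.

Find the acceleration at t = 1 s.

7 m/s²

Acceleration is the slope of the v-t graph on 0–2 s: (12 − -2)/(2 − 0) = 7 m/s².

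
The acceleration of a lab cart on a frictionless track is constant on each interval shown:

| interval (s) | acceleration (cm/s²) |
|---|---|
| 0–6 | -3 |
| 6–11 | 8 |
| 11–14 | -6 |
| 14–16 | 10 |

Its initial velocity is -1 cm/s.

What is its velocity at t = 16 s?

Δv equals the area under the a-t graph; then v = v₀ + Δv.
0–6 s: -3 × 6 = -18 cm/s
6–11 s: 8 × 5 = 40 cm/s
11–14 s: -6 × 3 = -18 cm/s
14–16 s: 10 × 2 = 20 cm/s
Δv = 24 cm/s, so v(16) = -1 + (24) = 23 cm/s.

23 cm/s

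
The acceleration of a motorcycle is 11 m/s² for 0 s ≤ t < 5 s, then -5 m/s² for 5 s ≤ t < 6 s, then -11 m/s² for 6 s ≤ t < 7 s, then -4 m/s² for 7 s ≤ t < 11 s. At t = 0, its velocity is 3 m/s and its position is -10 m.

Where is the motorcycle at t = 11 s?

381.5 m

On each constant-a segment, Δv = aΔt and Δx = v₀Δt + ½aΔt²; chain segment to segment.
0–5 s: v starts 3 m/s; Δx = 3·5 + ½·11·5² = 152.5 m; v ends 58 m/s.
5–6 s: v starts 58 m/s; Δx = 58·1 + ½·-5·1² = 55.5 m; v ends 53 m/s.
6–7 s: v starts 53 m/s; Δx = 53·1 + ½·-11·1² = 47.5 m; v ends 42 m/s.
7–11 s: v starts 42 m/s; Δx = 42·4 + ½·-4·4² = 136 m; v ends 26 m/s.
x(11) = -10 + Σ Δx = 381.5 m.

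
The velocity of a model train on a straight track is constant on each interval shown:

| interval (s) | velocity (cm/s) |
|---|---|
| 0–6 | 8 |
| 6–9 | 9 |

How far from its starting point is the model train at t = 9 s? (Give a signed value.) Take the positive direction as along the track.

75 cm

Net displacement equals the area under the velocity-time graph (areas below the axis count negative).
0–6 s: 8 × 6 = 48 cm
6–9 s: 9 × 3 = 27 cm
Net displacement = 75 cm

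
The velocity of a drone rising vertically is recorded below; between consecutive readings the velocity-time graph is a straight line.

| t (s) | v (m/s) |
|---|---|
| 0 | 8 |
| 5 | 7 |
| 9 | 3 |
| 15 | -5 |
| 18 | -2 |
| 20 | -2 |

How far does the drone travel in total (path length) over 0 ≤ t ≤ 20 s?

Distance (not displacement) is the total path length: add the absolute areas under v-t.
0–5 s: |½(8 + 7)(5)| = 37.5 m
5–9 s: |½(7 + 3)(4)| = 20 m
9–15 s: v = 0 at t = 11.25 s; triangle areas 3.375 + 9.375 = 12.75 m
15–18 s: |½(-5 + -2)(3)| = 10.5 m
18–20 s: |-2| × 2 = 4 m
Total distance = 84.75 m

84.75 m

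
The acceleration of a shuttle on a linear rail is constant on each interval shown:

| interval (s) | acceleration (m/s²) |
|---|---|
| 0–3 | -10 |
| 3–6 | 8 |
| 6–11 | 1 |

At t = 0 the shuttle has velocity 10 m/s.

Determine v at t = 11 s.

9 m/s

Δv equals the area under the a-t graph; then v = v₀ + Δv.
0–3 s: -10 × 3 = -30 m/s
3–6 s: 8 × 3 = 24 m/s
6–11 s: 1 × 5 = 5 m/s
Δv = -1 m/s, so v(11) = 10 + (-1) = 9 m/s.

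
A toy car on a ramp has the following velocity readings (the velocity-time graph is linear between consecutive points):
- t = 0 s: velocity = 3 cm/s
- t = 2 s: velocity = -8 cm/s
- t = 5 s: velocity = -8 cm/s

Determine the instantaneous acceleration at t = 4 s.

0 cm/s²

Acceleration is the slope of the v-t graph on 2–5 s: (-8 − -8)/(5 − 2) = 0 cm/s².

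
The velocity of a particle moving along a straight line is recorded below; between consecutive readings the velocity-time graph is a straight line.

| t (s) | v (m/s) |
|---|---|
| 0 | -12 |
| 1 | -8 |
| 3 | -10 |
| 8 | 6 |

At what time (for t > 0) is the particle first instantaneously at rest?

t = 6.125 s

v changes sign on 3–8 s (from -10 to 6); the graph is linear there, so v = 0 at t = 3 + (10)·(8 − 3)/(6 − -10) = 6.125 s.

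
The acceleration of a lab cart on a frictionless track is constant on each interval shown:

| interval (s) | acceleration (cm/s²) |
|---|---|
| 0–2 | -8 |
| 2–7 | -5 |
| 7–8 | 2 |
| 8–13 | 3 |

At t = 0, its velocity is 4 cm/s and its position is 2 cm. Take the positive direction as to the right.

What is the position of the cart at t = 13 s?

-302 cm

On each constant-a segment, Δv = aΔt and Δx = v₀Δt + ½aΔt²; chain segment to segment.
0–2 s: v starts 4 cm/s; Δx = 4·2 + ½·-8·2² = -8 cm; v ends -12 cm/s.
2–7 s: v starts -12 cm/s; Δx = -12·5 + ½·-5·5² = -122.5 cm; v ends -37 cm/s.
7–8 s: v starts -37 cm/s; Δx = -37·1 + ½·2·1² = -36 cm; v ends -35 cm/s.
8–13 s: v starts -35 cm/s; Δx = -35·5 + ½·3·5² = -137.5 cm; v ends -20 cm/s.
x(13) = 2 + Σ Δx = -302 cm.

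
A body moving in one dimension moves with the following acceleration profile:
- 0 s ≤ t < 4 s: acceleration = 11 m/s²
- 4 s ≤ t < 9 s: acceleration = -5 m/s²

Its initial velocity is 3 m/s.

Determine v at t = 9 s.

22 m/s

Δv equals the area under the a-t graph; then v = v₀ + Δv.
0–4 s: 11 × 4 = 44 m/s
4–9 s: -5 × 5 = -25 m/s
Δv = 19 m/s, so v(9) = 3 + (19) = 22 m/s.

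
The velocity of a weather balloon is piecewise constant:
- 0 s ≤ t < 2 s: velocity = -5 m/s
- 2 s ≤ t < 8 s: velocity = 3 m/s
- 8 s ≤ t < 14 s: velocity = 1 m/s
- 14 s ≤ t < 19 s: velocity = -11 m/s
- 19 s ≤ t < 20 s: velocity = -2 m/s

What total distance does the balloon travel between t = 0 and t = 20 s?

91 m

Distance (not displacement) is the total path length: add the absolute areas under v-t.
0–2 s: |-5| × 2 = 10 m
2–8 s: |3| × 6 = 18 m
8–14 s: |1| × 6 = 6 m
14–19 s: |-11| × 5 = 55 m
19–20 s: |-2| × 1 = 2 m
Total distance = 91 m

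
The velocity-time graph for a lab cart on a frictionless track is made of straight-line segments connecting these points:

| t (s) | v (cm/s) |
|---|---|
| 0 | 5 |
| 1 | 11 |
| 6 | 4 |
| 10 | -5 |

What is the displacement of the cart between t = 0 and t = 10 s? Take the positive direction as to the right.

43.5 cm

Displacement is the signed area under the v-t curve.
0–1 s: ½(5 + 11)(1) = 8 cm
1–6 s: ½(11 + 4)(5) = 37.5 cm
6–10 s: ½(4 + -5)(4) = -2 cm
Net displacement = 43.5 cm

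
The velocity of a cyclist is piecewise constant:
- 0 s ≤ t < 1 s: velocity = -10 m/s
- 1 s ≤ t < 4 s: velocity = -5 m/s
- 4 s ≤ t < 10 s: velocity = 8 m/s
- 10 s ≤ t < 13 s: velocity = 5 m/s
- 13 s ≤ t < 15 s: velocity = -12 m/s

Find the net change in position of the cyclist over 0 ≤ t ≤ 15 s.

Net displacement equals the area under the velocity-time graph (areas below the axis count negative).
0–1 s: -10 × 1 = -10 m
1–4 s: -5 × 3 = -15 m
4–10 s: 8 × 6 = 48 m
10–13 s: 5 × 3 = 15 m
13–15 s: -12 × 2 = -24 m
Net displacement = 14 m

14 m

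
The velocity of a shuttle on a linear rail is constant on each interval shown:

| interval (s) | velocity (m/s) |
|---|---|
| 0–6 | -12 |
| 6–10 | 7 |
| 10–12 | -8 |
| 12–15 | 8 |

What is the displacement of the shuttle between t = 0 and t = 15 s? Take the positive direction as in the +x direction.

Net displacement equals the area under the velocity-time graph (areas below the axis count negative).
0–6 s: -12 × 6 = -72 m
6–10 s: 7 × 4 = 28 m
10–12 s: -8 × 2 = -16 m
12–15 s: 8 × 3 = 24 m
Net displacement = -36 m

-36 m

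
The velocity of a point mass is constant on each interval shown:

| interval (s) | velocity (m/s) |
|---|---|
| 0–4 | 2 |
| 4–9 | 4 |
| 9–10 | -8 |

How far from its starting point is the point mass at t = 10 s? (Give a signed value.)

20 m

Net displacement equals the area under the velocity-time graph (areas below the axis count negative).
0–4 s: 2 × 4 = 8 m
4–9 s: 4 × 5 = 20 m
9–10 s: -8 × 1 = -8 m
Net displacement = 20 m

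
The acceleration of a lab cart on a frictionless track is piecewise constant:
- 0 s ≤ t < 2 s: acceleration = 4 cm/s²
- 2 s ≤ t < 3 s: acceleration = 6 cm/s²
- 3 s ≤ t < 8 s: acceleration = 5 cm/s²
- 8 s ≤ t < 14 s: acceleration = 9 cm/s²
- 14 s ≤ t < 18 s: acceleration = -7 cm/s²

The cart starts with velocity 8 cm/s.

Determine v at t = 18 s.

73 cm/s

Δv equals the area under the a-t graph; then v = v₀ + Δv.
0–2 s: 4 × 2 = 8 cm/s
2–3 s: 6 × 1 = 6 cm/s
3–8 s: 5 × 5 = 25 cm/s
8–14 s: 9 × 6 = 54 cm/s
14–18 s: -7 × 4 = -28 cm/s
Δv = 65 cm/s, so v(18) = 8 + (65) = 73 cm/s.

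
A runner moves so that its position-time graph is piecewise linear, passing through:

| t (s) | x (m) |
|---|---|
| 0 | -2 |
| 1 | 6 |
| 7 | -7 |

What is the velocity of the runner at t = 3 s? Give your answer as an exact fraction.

Velocity is the slope of the x-t graph on 1–7 s: (-7 − 6)/(7 − 1) = -13/6 m/s.

-13/6 m/s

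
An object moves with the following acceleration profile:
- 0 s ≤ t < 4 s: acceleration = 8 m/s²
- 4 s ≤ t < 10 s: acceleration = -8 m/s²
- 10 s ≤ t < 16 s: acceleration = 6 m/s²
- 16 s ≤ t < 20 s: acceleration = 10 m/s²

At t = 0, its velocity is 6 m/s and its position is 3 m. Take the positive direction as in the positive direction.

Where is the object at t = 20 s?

407 m

On each constant-a segment, Δv = aΔt and Δx = v₀Δt + ½aΔt²; chain segment to segment.
0–4 s: v starts 6 m/s; Δx = 6·4 + ½·8·4² = 88 m; v ends 38 m/s.
4–10 s: v starts 38 m/s; Δx = 38·6 + ½·-8·6² = 84 m; v ends -10 m/s.
10–16 s: v starts -10 m/s; Δx = -10·6 + ½·6·6² = 48 m; v ends 26 m/s.
16–20 s: v starts 26 m/s; Δx = 26·4 + ½·10·4² = 184 m; v ends 66 m/s.
x(20) = 3 + Σ Δx = 407 m.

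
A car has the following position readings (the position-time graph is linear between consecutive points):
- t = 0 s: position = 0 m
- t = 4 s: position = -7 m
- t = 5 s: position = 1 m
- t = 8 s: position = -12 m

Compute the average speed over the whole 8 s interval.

Average speed = (total path length)/(elapsed time); on a piecewise-linear x-t graph the path length is Σ|Δx|.
0–4 s: |Δx| = |-7 − 0| = 7 m
4–5 s: |Δx| = |1 − -7| = 8 m
5–8 s: |Δx| = |-12 − 1| = 13 m
Total path = 28 m; average speed = 28/8 = 3.5 m/s.

3.5 m/s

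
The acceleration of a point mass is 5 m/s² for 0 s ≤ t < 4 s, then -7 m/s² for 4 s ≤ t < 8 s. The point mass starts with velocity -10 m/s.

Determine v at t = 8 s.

Δv equals the area under the a-t graph; then v = v₀ + Δv.
0–4 s: 5 × 4 = 20 m/s
4–8 s: -7 × 4 = -28 m/s
Δv = -8 m/s, so v(8) = -10 + (-8) = -18 m/s.

-18 m/s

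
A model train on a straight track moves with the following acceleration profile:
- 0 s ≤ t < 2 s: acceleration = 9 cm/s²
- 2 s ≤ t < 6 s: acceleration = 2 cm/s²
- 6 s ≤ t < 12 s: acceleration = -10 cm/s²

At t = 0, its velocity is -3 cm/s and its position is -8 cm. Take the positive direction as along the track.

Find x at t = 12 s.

38 cm

On each constant-a segment, Δv = aΔt and Δx = v₀Δt + ½aΔt²; chain segment to segment.
0–2 s: v starts -3 cm/s; Δx = -3·2 + ½·9·2² = 12 cm; v ends 15 cm/s.
2–6 s: v starts 15 cm/s; Δx = 15·4 + ½·2·4² = 76 cm; v ends 23 cm/s.
6–12 s: v starts 23 cm/s; Δx = 23·6 + ½·-10·6² = -42 cm; v ends -37 cm/s.
x(12) = -8 + Σ Δx = 38 cm.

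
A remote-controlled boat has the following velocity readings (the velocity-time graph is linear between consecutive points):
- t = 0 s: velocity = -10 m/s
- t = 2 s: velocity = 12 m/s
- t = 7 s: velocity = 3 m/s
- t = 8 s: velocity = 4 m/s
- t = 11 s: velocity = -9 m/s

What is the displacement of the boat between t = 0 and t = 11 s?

35.5 m

Displacement is the signed area under the v-t curve.
0–2 s: ½(-10 + 12)(2) = 2 m
2–7 s: ½(12 + 3)(5) = 37.5 m
7–8 s: ½(3 + 4)(1) = 3.5 m
8–11 s: ½(4 + -9)(3) = -7.5 m
Net displacement = 35.5 m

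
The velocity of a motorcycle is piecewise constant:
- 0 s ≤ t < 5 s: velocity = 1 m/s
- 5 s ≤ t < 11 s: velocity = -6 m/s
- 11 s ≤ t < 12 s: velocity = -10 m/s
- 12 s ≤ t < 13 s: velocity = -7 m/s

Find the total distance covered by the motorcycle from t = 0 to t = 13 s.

58 m

Distance (not displacement) is the total path length: add the absolute areas under v-t.
0–5 s: |1| × 5 = 5 m
5–11 s: |-6| × 6 = 36 m
11–12 s: |-10| × 1 = 10 m
12–13 s: |-7| × 1 = 7 m
Total distance = 58 m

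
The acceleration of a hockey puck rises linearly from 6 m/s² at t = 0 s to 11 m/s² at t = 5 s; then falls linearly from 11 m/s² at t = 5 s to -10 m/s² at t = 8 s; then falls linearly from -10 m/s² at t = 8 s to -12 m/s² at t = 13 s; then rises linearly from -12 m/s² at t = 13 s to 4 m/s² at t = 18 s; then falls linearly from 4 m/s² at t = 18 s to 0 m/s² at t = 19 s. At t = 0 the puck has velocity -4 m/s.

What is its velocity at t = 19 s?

-33 m/s

Δv equals the area under the a-t graph; then v = v₀ + Δv.
0–5 s: ½(6 + 11)(5) = 42.5 m/s
5–8 s: ½(11 + -10)(3) = 1.5 m/s
8–13 s: ½(-10 + -12)(5) = -55 m/s
13–18 s: ½(-12 + 4)(5) = -20 m/s
18–19 s: ½(4 + 0)(1) = 2 m/s
Δv = -29 m/s, so v(19) = -4 + (-29) = -33 m/s.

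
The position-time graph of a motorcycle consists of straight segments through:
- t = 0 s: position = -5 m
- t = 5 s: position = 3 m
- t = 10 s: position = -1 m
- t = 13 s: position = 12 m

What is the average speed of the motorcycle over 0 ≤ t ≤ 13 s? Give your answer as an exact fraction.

25/13 m/s

Average speed = (total path length)/(elapsed time); on a piecewise-linear x-t graph the path length is Σ|Δx|.
0–5 s: |Δx| = |3 − -5| = 8 m
5–10 s: |Δx| = |-1 − 3| = 4 m
10–13 s: |Δx| = |12 − -1| = 13 m
Total path = 25 m; average speed = 25/13 = 25/13 m/s.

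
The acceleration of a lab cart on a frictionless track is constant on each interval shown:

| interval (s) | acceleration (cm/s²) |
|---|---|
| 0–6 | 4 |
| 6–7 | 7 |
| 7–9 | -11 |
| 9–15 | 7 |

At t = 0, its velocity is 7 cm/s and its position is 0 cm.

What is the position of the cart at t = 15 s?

424.5 cm

On each constant-a segment, Δv = aΔt and Δx = v₀Δt + ½aΔt²; chain segment to segment.
0–6 s: v starts 7 cm/s; Δx = 7·6 + ½·4·6² = 114 cm; v ends 31 cm/s.
6–7 s: v starts 31 cm/s; Δx = 31·1 + ½·7·1² = 34.5 cm; v ends 38 cm/s.
7–9 s: v starts 38 cm/s; Δx = 38·2 + ½·-11·2² = 54 cm; v ends 16 cm/s.
9–15 s: v starts 16 cm/s; Δx = 16·6 + ½·7·6² = 222 cm; v ends 58 cm/s.
x(15) = 0 + Σ Δx = 424.5 cm.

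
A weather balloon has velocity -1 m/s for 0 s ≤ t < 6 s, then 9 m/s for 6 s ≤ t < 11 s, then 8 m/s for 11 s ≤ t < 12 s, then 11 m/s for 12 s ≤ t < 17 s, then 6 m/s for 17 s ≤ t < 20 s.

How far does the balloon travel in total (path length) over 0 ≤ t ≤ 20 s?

132 m

Distance (not displacement) is the total path length: add the absolute areas under v-t.
0–6 s: |-1| × 6 = 6 m
6–11 s: |9| × 5 = 45 m
11–12 s: |8| × 1 = 8 m
12–17 s: |11| × 5 = 55 m
17–20 s: |6| × 3 = 18 m
Total distance = 132 m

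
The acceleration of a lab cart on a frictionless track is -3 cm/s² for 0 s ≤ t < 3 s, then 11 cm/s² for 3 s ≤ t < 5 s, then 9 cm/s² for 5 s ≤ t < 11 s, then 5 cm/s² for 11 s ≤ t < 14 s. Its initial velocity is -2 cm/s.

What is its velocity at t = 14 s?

80 cm/s

Δv equals the area under the a-t graph; then v = v₀ + Δv.
0–3 s: -3 × 3 = -9 cm/s
3–5 s: 11 × 2 = 22 cm/s
5–11 s: 9 × 6 = 54 cm/s
11–14 s: 5 × 3 = 15 cm/s
Δv = 82 cm/s, so v(14) = -2 + (82) = 80 cm/s.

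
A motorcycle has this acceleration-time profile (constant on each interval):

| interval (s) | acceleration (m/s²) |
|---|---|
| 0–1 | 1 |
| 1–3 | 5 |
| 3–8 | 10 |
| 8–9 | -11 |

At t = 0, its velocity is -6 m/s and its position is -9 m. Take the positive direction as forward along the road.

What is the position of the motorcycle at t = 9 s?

185 m

On each constant-a segment, Δv = aΔt and Δx = v₀Δt + ½aΔt²; chain segment to segment.
0–1 s: v starts -6 m/s; Δx = -6·1 + ½·1·1² = -5.5 m; v ends -5 m/s.
1–3 s: v starts -5 m/s; Δx = -5·2 + ½·5·2² = 0 m; v ends 5 m/s.
3–8 s: v starts 5 m/s; Δx = 5·5 + ½·10·5² = 150 m; v ends 55 m/s.
8–9 s: v starts 55 m/s; Δx = 55·1 + ½·-11·1² = 49.5 m; v ends 44 m/s.
x(9) = -9 + Σ Δx = 185 m.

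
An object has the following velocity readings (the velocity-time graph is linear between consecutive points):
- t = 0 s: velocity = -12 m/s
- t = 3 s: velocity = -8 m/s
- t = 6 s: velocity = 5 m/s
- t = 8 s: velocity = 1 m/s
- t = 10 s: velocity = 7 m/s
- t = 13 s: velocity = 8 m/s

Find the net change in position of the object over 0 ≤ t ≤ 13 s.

2 m

Displacement is the signed area under the v-t curve.
0–3 s: ½(-12 + -8)(3) = -30 m
3–6 s: ½(-8 + 5)(3) = -4.5 m
6–8 s: ½(5 + 1)(2) = 6 m
8–10 s: ½(1 + 7)(2) = 8 m
10–13 s: ½(7 + 8)(3) = 22.5 m
Net displacement = 2 m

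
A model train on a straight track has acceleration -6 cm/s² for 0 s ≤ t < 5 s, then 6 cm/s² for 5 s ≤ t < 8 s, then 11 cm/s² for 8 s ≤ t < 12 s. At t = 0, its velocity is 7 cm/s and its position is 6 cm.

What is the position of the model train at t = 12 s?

-8 cm

On each constant-a segment, Δv = aΔt and Δx = v₀Δt + ½aΔt²; chain segment to segment.
0–5 s: v starts 7 cm/s; Δx = 7·5 + ½·-6·5² = -40 cm; v ends -23 cm/s.
5–8 s: v starts -23 cm/s; Δx = -23·3 + ½·6·3² = -42 cm; v ends -5 cm/s.
8–12 s: v starts -5 cm/s; Δx = -5·4 + ½·11·4² = 68 cm; v ends 39 cm/s.
x(12) = 6 + Σ Δx = -8 cm.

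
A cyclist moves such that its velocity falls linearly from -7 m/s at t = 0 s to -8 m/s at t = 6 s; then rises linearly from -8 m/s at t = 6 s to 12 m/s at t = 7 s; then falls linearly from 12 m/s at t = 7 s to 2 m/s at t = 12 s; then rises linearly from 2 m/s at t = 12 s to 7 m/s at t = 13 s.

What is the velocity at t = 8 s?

On 7–12 s the graph is linear from 12 to 2 m/s: v(8) = 12 + (2 − 12)·(8 − 7)/(12 − 7) = 10 m/s.

10 m/s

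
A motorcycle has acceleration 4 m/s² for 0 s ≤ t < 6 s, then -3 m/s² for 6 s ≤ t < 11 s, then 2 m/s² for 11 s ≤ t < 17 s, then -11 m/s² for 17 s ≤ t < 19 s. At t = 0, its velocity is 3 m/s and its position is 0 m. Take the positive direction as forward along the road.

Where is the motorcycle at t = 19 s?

On each constant-a segment, Δv = aΔt and Δx = v₀Δt + ½aΔt²; chain segment to segment.
0–6 s: v starts 3 m/s; Δx = 3·6 + ½·4·6² = 90 m; v ends 27 m/s.
6–11 s: v starts 27 m/s; Δx = 27·5 + ½·-3·5² = 97.5 m; v ends 12 m/s.
11–17 s: v starts 12 m/s; Δx = 12·6 + ½·2·6² = 108 m; v ends 24 m/s.
17–19 s: v starts 24 m/s; Δx = 24·2 + ½·-11·2² = 26 m; v ends 2 m/s.
x(19) = 0 + Σ Δx = 321.5 m.

321.5 m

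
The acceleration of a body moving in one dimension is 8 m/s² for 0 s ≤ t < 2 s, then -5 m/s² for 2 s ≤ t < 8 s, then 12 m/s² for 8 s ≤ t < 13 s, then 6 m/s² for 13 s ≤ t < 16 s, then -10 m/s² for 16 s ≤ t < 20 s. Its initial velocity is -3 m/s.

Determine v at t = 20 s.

21 m/s

Δv equals the area under the a-t graph; then v = v₀ + Δv.
0–2 s: 8 × 2 = 16 m/s
2–8 s: -5 × 6 = -30 m/s
8–13 s: 12 × 5 = 60 m/s
13–16 s: 6 × 3 = 18 m/s
16–20 s: -10 × 4 = -40 m/s
Δv = 24 m/s, so v(20) = -3 + (24) = 21 m/s.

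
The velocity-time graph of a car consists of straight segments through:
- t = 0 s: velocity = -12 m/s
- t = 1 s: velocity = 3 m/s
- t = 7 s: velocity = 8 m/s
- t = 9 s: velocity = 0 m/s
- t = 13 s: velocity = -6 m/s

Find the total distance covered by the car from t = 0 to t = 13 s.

58.1 m

Total distance travelled is ∫|v| dt — sum the magnitudes of each area piece.
0–1 s: v = 0 at t = 0.8 s; triangle areas 4.8 + 0.3 = 5.1 m
1–7 s: |½(3 + 8)(6)| = 33 m
7–9 s: |½(8 + 0)(2)| = 8 m
9–13 s: |½(0 + -6)(4)| = 12 m
Total distance = 58.1 m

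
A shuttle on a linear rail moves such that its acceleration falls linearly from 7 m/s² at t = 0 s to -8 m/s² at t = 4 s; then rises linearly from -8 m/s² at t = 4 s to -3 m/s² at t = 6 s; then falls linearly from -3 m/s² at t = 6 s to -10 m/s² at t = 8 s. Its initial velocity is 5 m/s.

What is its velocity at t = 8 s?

Δv equals the area under the a-t graph; then v = v₀ + Δv.
0–4 s: ½(7 + -8)(4) = -2 m/s
4–6 s: ½(-8 + -3)(2) = -11 m/s
6–8 s: ½(-3 + -10)(2) = -13 m/s
Δv = -26 m/s, so v(8) = 5 + (-26) = -21 m/s.

-21 m/s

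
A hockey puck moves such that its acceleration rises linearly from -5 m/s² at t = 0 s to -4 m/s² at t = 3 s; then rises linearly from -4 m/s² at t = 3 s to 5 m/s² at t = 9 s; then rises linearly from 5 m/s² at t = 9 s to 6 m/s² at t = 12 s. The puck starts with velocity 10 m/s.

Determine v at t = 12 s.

Δv equals the area under the a-t graph; then v = v₀ + Δv.
0–3 s: ½(-5 + -4)(3) = -13.5 m/s
3–9 s: ½(-4 + 5)(6) = 3 m/s
9–12 s: ½(5 + 6)(3) = 16.5 m/s
Δv = 6 m/s, so v(12) = 10 + (6) = 16 m/s.

16 m/s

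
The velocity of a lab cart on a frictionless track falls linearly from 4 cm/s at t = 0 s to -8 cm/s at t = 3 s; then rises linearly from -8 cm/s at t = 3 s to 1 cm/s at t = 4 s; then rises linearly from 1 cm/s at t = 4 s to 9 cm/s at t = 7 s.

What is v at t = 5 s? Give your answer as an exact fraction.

On 4–7 s the graph is linear from 1 to 9 cm/s: v(5) = 1 + (9 − 1)·(5 − 4)/(7 − 4) = 11/3 cm/s.

11/3 cm/s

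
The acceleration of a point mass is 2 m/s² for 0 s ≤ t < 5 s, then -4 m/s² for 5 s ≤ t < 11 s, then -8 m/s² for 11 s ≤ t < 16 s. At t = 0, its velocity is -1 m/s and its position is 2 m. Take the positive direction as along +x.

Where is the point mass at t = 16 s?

On each constant-a segment, Δv = aΔt and Δx = v₀Δt + ½aΔt²; chain segment to segment.
0–5 s: v starts -1 m/s; Δx = -1·5 + ½·2·5² = 20 m; v ends 9 m/s.
5–11 s: v starts 9 m/s; Δx = 9·6 + ½·-4·6² = -18 m; v ends -15 m/s.
11–16 s: v starts -15 m/s; Δx = -15·5 + ½·-8·5² = -175 m; v ends -55 m/s.
x(16) = 2 + Σ Δx = -171 m.

-171 m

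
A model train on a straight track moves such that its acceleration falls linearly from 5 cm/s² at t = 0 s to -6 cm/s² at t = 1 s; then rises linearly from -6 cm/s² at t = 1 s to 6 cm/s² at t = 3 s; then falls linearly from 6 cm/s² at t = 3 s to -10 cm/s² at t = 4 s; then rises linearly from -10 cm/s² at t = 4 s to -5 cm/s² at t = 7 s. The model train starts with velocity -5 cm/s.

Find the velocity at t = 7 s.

-30 cm/s

Δv equals the area under the a-t graph; then v = v₀ + Δv.
0–1 s: ½(5 + -6)(1) = -0.5 cm/s
1–3 s: ½(-6 + 6)(2) = 0 cm/s
3–4 s: ½(6 + -10)(1) = -2 cm/s
4–7 s: ½(-10 + -5)(3) = -22.5 cm/s
Δv = -25 cm/s, so v(7) = -5 + (-25) = -30 cm/s.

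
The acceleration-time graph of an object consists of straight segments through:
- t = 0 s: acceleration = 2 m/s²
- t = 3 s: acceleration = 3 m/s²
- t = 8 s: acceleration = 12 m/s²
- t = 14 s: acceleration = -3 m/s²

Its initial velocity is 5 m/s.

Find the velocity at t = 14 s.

Δv equals the area under the a-t graph; then v = v₀ + Δv.
0–3 s: ½(2 + 3)(3) = 7.5 m/s
3–8 s: ½(3 + 12)(5) = 37.5 m/s
8–14 s: ½(12 + -3)(6) = 27 m/s
Δv = 72 m/s, so v(14) = 5 + (72) = 77 m/s.

77 m/s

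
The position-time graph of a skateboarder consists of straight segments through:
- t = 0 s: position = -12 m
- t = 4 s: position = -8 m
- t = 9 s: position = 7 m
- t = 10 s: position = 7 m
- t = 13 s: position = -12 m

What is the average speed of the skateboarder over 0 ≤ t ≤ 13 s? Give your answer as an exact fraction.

38/13 m/s

Average speed = (total path length)/(elapsed time); on a piecewise-linear x-t graph the path length is Σ|Δx|.
0–4 s: |Δx| = |-8 − -12| = 4 m
4–9 s: |Δx| = |7 − -8| = 15 m
9–10 s: |Δx| = |7 − 7| = 0 m
10–13 s: |Δx| = |-12 − 7| = 19 m
Total path = 38 m; average speed = 38/13 = 38/13 m/s.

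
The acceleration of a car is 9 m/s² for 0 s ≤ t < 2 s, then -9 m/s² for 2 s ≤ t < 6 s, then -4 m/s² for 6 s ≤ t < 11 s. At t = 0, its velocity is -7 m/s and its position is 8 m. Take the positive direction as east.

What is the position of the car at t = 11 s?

-191 m

On each constant-a segment, Δv = aΔt and Δx = v₀Δt + ½aΔt²; chain segment to segment.
0–2 s: v starts -7 m/s; Δx = -7·2 + ½·9·2² = 4 m; v ends 11 m/s.
2–6 s: v starts 11 m/s; Δx = 11·4 + ½·-9·4² = -28 m; v ends -25 m/s.
6–11 s: v starts -25 m/s; Δx = -25·5 + ½·-4·5² = -175 m; v ends -45 m/s.
x(11) = 8 + Σ Δx = -191 m.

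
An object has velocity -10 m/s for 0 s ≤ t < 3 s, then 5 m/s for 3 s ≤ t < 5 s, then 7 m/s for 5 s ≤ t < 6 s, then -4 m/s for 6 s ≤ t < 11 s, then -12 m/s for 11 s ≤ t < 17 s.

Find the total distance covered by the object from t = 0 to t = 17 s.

Total distance travelled is ∫|v| dt — sum the magnitudes of each area piece.
0–3 s: |-10| × 3 = 30 m
3–5 s: |5| × 2 = 10 m
5–6 s: |7| × 1 = 7 m
6–11 s: |-4| × 5 = 20 m
11–17 s: |-12| × 6 = 72 m
Total distance = 139 m

139 m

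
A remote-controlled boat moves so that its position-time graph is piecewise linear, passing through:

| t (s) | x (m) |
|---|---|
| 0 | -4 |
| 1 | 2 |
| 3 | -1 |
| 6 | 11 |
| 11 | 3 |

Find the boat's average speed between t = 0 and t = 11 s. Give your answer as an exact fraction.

Average speed = (total path length)/(elapsed time); on a piecewise-linear x-t graph the path length is Σ|Δx|.
0–1 s: |Δx| = |2 − -4| = 6 m
1–3 s: |Δx| = |-1 − 2| = 3 m
3–6 s: |Δx| = |11 − -1| = 12 m
6–11 s: |Δx| = |3 − 11| = 8 m
Total path = 29 m; average speed = 29/11 = 29/11 m/s.

29/11 m/s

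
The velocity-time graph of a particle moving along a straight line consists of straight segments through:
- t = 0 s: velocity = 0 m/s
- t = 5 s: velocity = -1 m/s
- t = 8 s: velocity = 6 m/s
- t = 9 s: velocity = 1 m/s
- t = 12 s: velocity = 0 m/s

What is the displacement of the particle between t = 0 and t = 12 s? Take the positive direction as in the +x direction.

Displacement is the signed area under the v-t curve.
0–5 s: ½(0 + -1)(5) = -2.5 m
5–8 s: ½(-1 + 6)(3) = 7.5 m
8–9 s: ½(6 + 1)(1) = 3.5 m
9–12 s: ½(1 + 0)(3) = 1.5 m
Net displacement = 10 m

10 m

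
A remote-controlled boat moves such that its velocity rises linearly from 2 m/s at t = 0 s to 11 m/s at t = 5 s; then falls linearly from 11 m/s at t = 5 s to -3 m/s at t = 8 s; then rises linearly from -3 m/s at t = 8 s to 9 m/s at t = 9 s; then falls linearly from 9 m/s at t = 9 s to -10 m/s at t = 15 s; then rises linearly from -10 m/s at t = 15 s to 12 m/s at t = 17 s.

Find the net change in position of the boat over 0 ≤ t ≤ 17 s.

46.5 m

Net displacement equals the area under the velocity-time graph (areas below the axis count negative).
0–5 s: ½(2 + 11)(5) = 32.5 m
5–8 s: ½(11 + -3)(3) = 12 m
8–9 s: ½(-3 + 9)(1) = 3 m
9–15 s: ½(9 + -10)(6) = -3 m
15–17 s: ½(-10 + 12)(2) = 2 m
Net displacement = 46.5 m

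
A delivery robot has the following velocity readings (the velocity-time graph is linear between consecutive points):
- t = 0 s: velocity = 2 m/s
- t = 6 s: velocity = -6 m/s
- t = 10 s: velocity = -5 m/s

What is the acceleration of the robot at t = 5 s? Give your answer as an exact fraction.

Acceleration is the slope of the v-t graph on 0–6 s: (-6 − 2)/(6 − 0) = -4/3 m/s².

-4/3 m/s²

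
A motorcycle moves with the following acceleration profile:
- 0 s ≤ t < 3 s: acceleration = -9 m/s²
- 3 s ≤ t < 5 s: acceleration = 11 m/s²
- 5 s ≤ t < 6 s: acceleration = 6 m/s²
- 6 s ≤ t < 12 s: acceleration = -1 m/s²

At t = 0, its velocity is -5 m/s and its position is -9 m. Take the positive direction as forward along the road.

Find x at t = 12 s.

On each constant-a segment, Δv = aΔt and Δx = v₀Δt + ½aΔt²; chain segment to segment.
0–3 s: v starts -5 m/s; Δx = -5·3 + ½·-9·3² = -55.5 m; v ends -32 m/s.
3–5 s: v starts -32 m/s; Δx = -32·2 + ½·11·2² = -42 m; v ends -10 m/s.
5–6 s: v starts -10 m/s; Δx = -10·1 + ½·6·1² = -7 m; v ends -4 m/s.
6–12 s: v starts -4 m/s; Δx = -4·6 + ½·-1·6² = -42 m; v ends -10 m/s.
x(12) = -9 + Σ Δx = -155.5 m.

-155.5 m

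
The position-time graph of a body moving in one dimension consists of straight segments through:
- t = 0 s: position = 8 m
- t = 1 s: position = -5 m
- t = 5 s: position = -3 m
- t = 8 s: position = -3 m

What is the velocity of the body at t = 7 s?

Velocity is the slope of the x-t graph on 5–8 s: (-3 − -3)/(8 − 5) = 0 m/s.

0 m/s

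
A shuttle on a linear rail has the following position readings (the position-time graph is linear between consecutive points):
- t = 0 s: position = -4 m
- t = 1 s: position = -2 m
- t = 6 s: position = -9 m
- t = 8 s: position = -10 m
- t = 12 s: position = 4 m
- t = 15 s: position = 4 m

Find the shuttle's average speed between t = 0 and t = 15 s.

1.6 m/s

Average speed = (total path length)/(elapsed time); on a piecewise-linear x-t graph the path length is Σ|Δx|.
0–1 s: |Δx| = |-2 − -4| = 2 m
1–6 s: |Δx| = |-9 − -2| = 7 m
6–8 s: |Δx| = |-10 − -9| = 1 m
8–12 s: |Δx| = |4 − -10| = 14 m
12–15 s: |Δx| = |4 − 4| = 0 m
Total path = 24 m; average speed = 24/15 = 1.6 m/s.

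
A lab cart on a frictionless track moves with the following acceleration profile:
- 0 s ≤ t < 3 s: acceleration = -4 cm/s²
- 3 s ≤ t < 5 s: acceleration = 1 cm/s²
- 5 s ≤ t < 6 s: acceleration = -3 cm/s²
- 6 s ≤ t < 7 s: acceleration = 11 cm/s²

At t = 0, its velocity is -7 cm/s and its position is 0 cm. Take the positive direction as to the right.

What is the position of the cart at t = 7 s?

-108 cm

On each constant-a segment, Δv = aΔt and Δx = v₀Δt + ½aΔt²; chain segment to segment.
0–3 s: v starts -7 cm/s; Δx = -7·3 + ½·-4·3² = -39 cm; v ends -19 cm/s.
3–5 s: v starts -19 cm/s; Δx = -19·2 + ½·1·2² = -36 cm; v ends -17 cm/s.
5–6 s: v starts -17 cm/s; Δx = -17·1 + ½·-3·1² = -18.5 cm; v ends -20 cm/s.
6–7 s: v starts -20 cm/s; Δx = -20·1 + ½·11·1² = -14.5 cm; v ends -9 cm/s.
x(7) = 0 + Σ Δx = -108 cm.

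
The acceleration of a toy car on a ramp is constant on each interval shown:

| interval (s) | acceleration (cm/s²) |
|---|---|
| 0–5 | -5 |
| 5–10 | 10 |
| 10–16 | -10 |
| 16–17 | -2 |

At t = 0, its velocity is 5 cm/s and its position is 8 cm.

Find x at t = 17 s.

On each constant-a segment, Δv = aΔt and Δx = v₀Δt + ½aΔt²; chain segment to segment.
0–5 s: v starts 5 cm/s; Δx = 5·5 + ½·-5·5² = -37.5 cm; v ends -20 cm/s.
5–10 s: v starts -20 cm/s; Δx = -20·5 + ½·10·5² = 25 cm; v ends 30 cm/s.
10–16 s: v starts 30 cm/s; Δx = 30·6 + ½·-10·6² = 0 cm; v ends -30 cm/s.
16–17 s: v starts -30 cm/s; Δx = -30·1 + ½·-2·1² = -31 cm; v ends -32 cm/s.
x(17) = 8 + Σ Δx = -35.5 cm.

-35.5 cm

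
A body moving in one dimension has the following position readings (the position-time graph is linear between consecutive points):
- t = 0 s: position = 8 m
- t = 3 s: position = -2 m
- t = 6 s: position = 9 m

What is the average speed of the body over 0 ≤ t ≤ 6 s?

Average speed = (total path length)/(elapsed time); on a piecewise-linear x-t graph the path length is Σ|Δx|.
0–3 s: |Δx| = |-2 − 8| = 10 m
3–6 s: |Δx| = |9 − -2| = 11 m
Total path = 21 m; average speed = 21/6 = 3.5 m/s.

3.5 m/s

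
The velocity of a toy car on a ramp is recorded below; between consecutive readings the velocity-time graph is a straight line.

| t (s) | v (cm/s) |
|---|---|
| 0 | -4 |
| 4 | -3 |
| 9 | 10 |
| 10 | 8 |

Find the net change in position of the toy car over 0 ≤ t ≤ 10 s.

Net displacement equals the area under the velocity-time graph (areas below the axis count negative).
0–4 s: ½(-4 + -3)(4) = -14 cm
4–9 s: ½(-3 + 10)(5) = 17.5 cm
9–10 s: ½(10 + 8)(1) = 9 cm
Net displacement = 12.5 cm

12.5 cm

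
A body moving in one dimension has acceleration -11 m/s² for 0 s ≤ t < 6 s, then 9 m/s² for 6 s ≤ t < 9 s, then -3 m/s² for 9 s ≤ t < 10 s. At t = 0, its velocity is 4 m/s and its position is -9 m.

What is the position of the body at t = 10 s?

On each constant-a segment, Δv = aΔt and Δx = v₀Δt + ½aΔt²; chain segment to segment.
0–6 s: v starts 4 m/s; Δx = 4·6 + ½·-11·6² = -174 m; v ends -62 m/s.
6–9 s: v starts -62 m/s; Δx = -62·3 + ½·9·3² = -145.5 m; v ends -35 m/s.
9–10 s: v starts -35 m/s; Δx = -35·1 + ½·-3·1² = -36.5 m; v ends -38 m/s.
x(10) = -9 + Σ Δx = -365 m.

-365 m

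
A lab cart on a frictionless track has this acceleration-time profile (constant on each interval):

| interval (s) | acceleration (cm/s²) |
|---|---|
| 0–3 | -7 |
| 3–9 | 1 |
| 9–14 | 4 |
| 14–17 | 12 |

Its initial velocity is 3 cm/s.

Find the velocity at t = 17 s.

44 cm/s

Δv equals the area under the a-t graph; then v = v₀ + Δv.
0–3 s: -7 × 3 = -21 cm/s
3–9 s: 1 × 6 = 6 cm/s
9–14 s: 4 × 5 = 20 cm/s
14–17 s: 12 × 3 = 36 cm/s
Δv = 41 cm/s, so v(17) = 3 + (41) = 44 cm/s.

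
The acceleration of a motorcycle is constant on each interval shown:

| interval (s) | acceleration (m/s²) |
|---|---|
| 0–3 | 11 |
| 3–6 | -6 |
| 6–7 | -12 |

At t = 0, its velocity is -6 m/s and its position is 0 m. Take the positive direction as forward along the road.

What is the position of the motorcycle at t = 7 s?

88.5 m

On each constant-a segment, Δv = aΔt and Δx = v₀Δt + ½aΔt²; chain segment to segment.
0–3 s: v starts -6 m/s; Δx = -6·3 + ½·11·3² = 31.5 m; v ends 27 m/s.
3–6 s: v starts 27 m/s; Δx = 27·3 + ½·-6·3² = 54 m; v ends 9 m/s.
6–7 s: v starts 9 m/s; Δx = 9·1 + ½·-12·1² = 3 m; v ends -3 m/s.
x(7) = 0 + Σ Δx = 88.5 m.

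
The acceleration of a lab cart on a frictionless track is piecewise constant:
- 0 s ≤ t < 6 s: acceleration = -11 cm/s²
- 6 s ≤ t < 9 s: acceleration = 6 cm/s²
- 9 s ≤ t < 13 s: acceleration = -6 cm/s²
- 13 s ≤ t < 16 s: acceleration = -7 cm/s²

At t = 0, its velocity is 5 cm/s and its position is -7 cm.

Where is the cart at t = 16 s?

On each constant-a segment, Δv = aΔt and Δx = v₀Δt + ½aΔt²; chain segment to segment.
0–6 s: v starts 5 cm/s; Δx = 5·6 + ½·-11·6² = -168 cm; v ends -61 cm/s.
6–9 s: v starts -61 cm/s; Δx = -61·3 + ½·6·3² = -156 cm; v ends -43 cm/s.
9–13 s: v starts -43 cm/s; Δx = -43·4 + ½·-6·4² = -220 cm; v ends -67 cm/s.
13–16 s: v starts -67 cm/s; Δx = -67·3 + ½·-7·3² = -232.5 cm; v ends -88 cm/s.
x(16) = -7 + Σ Δx = -783.5 cm.

-783.5 cm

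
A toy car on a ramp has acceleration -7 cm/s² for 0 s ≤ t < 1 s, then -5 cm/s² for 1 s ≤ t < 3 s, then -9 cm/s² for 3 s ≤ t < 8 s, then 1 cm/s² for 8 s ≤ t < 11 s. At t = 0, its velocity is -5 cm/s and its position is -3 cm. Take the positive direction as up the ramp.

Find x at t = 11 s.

-464.5 cm

On each constant-a segment, Δv = aΔt and Δx = v₀Δt + ½aΔt²; chain segment to segment.
0–1 s: v starts -5 cm/s; Δx = -5·1 + ½·-7·1² = -8.5 cm; v ends -12 cm/s.
1–3 s: v starts -12 cm/s; Δx = -12·2 + ½·-5·2² = -34 cm; v ends -22 cm/s.
3–8 s: v starts -22 cm/s; Δx = -22·5 + ½·-9·5² = -222.5 cm; v ends -67 cm/s.
8–11 s: v starts -67 cm/s; Δx = -67·3 + ½·1·3² = -196.5 cm; v ends -64 cm/s.
x(11) = -3 + Σ Δx = -464.5 cm.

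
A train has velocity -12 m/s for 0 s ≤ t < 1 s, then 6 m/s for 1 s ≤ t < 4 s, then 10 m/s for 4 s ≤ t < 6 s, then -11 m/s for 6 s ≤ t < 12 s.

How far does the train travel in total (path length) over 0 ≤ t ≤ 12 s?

116 m

Distance (not displacement) is the total path length: add the absolute areas under v-t.
0–1 s: |-12| × 1 = 12 m
1–4 s: |6| × 3 = 18 m
4–6 s: |10| × 2 = 20 m
6–12 s: |-11| × 6 = 66 m
Total distance = 116 m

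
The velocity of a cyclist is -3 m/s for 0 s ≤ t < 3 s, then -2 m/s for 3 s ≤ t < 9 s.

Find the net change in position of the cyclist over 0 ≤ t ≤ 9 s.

-21 m

Displacement is the signed area under the v-t curve.
0–3 s: -3 × 3 = -9 m
3–9 s: -2 × 6 = -12 m
Net displacement = -21 m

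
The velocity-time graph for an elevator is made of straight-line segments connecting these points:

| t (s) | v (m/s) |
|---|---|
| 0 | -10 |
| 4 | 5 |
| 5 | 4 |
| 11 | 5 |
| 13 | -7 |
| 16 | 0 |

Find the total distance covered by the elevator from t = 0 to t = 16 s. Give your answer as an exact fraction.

389/6 m

Distance (not displacement) is the total path length: add the absolute areas under v-t.
0–4 s: v = 0 at t = 8/3 s; triangle areas 40/3 + 10/3 = 50/3 m
4–5 s: |½(5 + 4)(1)| = 4.5 m
5–11 s: |½(4 + 5)(6)| = 27 m
11–13 s: v = 0 at t = 71/6 s; triangle areas 25/12 + 49/12 = 37/6 m
13–16 s: |½(-7 + 0)(3)| = 10.5 m
Total distance = 389/6 m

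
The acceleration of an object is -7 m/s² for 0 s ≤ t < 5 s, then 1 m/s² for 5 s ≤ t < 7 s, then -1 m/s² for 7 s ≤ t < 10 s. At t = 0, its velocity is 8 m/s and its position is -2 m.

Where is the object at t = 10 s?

-181 m

On each constant-a segment, Δv = aΔt and Δx = v₀Δt + ½aΔt²; chain segment to segment.
0–5 s: v starts 8 m/s; Δx = 8·5 + ½·-7·5² = -47.5 m; v ends -27 m/s.
5–7 s: v starts -27 m/s; Δx = -27·2 + ½·1·2² = -52 m; v ends -25 m/s.
7–10 s: v starts -25 m/s; Δx = -25·3 + ½·-1·3² = -79.5 m; v ends -28 m/s.
x(10) = -2 + Σ Δx = -181 m.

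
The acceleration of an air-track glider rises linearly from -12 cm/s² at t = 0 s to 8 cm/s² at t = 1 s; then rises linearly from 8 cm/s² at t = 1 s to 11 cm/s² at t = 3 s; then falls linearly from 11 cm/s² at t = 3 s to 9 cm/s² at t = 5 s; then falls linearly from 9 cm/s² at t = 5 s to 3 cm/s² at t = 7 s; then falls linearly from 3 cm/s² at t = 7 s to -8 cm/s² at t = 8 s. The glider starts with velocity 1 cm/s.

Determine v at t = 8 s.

47.5 cm/s

Δv equals the area under the a-t graph; then v = v₀ + Δv.
0–1 s: ½(-12 + 8)(1) = -2 cm/s
1–3 s: ½(8 + 11)(2) = 19 cm/s
3–5 s: ½(11 + 9)(2) = 20 cm/s
5–7 s: ½(9 + 3)(2) = 12 cm/s
7–8 s: ½(3 + -8)(1) = -2.5 cm/s
Δv = 46.5 cm/s, so v(8) = 1 + (46.5) = 47.5 cm/s.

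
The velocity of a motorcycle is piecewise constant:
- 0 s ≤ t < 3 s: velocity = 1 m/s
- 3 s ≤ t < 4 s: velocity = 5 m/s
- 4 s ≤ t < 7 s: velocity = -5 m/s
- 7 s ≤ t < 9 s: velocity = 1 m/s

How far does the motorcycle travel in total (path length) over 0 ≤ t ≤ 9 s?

25 m

Total distance travelled is ∫|v| dt — sum the magnitudes of each area piece.
0–3 s: |1| × 3 = 3 m
3–4 s: |5| × 1 = 5 m
4–7 s: |-5| × 3 = 15 m
7–9 s: |1| × 2 = 2 m
Total distance = 25 m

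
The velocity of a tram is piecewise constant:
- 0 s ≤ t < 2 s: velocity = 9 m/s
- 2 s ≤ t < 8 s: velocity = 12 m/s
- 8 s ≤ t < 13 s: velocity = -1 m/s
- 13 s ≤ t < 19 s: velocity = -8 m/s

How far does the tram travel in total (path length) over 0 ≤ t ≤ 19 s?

Distance (not displacement) is the total path length: add the absolute areas under v-t.
0–2 s: |9| × 2 = 18 m
2–8 s: |12| × 6 = 72 m
8–13 s: |-1| × 5 = 5 m
13–19 s: |-8| × 6 = 48 m
Total distance = 143 m

143 m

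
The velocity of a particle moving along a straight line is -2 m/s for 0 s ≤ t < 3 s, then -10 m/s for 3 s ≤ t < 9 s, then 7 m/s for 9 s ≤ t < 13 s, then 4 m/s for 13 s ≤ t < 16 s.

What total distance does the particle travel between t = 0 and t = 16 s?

Distance (not displacement) is the total path length: add the absolute areas under v-t.
0–3 s: |-2| × 3 = 6 m
3–9 s: |-10| × 6 = 60 m
9–13 s: |7| × 4 = 28 m
13–16 s: |4| × 3 = 12 m
Total distance = 106 m

106 m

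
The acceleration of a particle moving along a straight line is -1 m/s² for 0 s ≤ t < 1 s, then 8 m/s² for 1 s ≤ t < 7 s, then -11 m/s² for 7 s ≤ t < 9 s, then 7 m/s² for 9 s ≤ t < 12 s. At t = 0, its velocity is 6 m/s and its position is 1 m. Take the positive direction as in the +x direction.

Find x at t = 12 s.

389 m

On each constant-a segment, Δv = aΔt and Δx = v₀Δt + ½aΔt²; chain segment to segment.
0–1 s: v starts 6 m/s; Δx = 6·1 + ½·-1·1² = 5.5 m; v ends 5 m/s.
1–7 s: v starts 5 m/s; Δx = 5·6 + ½·8·6² = 174 m; v ends 53 m/s.
7–9 s: v starts 53 m/s; Δx = 53·2 + ½·-11·2² = 84 m; v ends 31 m/s.
9–12 s: v starts 31 m/s; Δx = 31·3 + ½·7·3² = 124.5 m; v ends 52 m/s.
x(12) = 1 + Σ Δx = 389 m.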